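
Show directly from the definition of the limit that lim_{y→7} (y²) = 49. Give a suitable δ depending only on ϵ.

Fix ϵ > 0. We seek δ > 0 with 0 < |y − 7| < δ ⇒ |y² − 49| < ϵ.
Factor: y² − 49 = (y − 7)(y + 7), so |y² − 49| = |y − 7|·|y + 7|.
Impose δ ≤ 1 so that |y| < 8; then |y + 7| ≤ 15.
Hence |y² − 49| ≤ 15|y − 7|, which is < ϵ once |y − 7| < ϵ/15.
Take δ = min(1, ϵ/15). If 0 < |y − 7| < δ then both bounds hold and |y² − 49| ≤ 15|y − 7| < 15·(ϵ/15) = ϵ.

δ = min(1, ϵ/15)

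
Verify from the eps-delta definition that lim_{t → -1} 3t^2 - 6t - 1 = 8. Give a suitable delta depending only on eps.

Let eps > 0. We want delta > 0 such that 0 < |t + 1| < delta implies |(3t^2 - 6t - 1) − 8| < eps.
(3t^2 - 6t - 1) − 8 = 3t^2 - 6t - 9 = (t + 1)(3t - 9).
So |(3t^2 - 6t - 1) − 8| = |t + 1|·|3t - 9|.
Assume first that |t + 1| < 1, so |t| < 2. Then |3t - 9| ≤ 3·2 + 9 = 15.
Hence |(3t^2 - 6t - 1) − 8| ≤ 15|t + 1| < eps provided |t + 1| < eps/15.
Choosing delta = min(1, eps/15) ensures both conditions, hence |(3t^2 - 6t - 1) − 8| < eps.

delta = min(1, eps/15)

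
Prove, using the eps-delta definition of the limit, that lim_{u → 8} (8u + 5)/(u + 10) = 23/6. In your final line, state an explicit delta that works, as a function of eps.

delta = min(9, (54/25)eps)

Let eps > 0. We want delta > 0 with 0 < |u − 8| < delta ⇒ |(8u + 5)/(u + 10) − (23/6)| < eps.
Combining over a common denominator, (8u + 5)/(u + 10) − (23/6) = [(8u + 5)·18 − 69·(u + 10)] / [18·(u + 10)] = 75(u − 8) / (18(u + 10)).
So |(8u + 5)/(u + 10) − (23/6)| = 75|u − 8| / (18·|u + 10|).
Restrict delta ≤ 9. Then |u − 8| < 9 gives |u + 10| = |(u − 8) + 18| ≥ 18 − 9 = 9.
Hence |(8u + 5)/(u + 10) − (23/6)| < 75|u − 8|/(18·9) = (25/54)|u − 8|, which is < eps once |u − 8| < (54/25)eps.
Take delta = min(9, (54/25)eps). Then 0 < |u − 8| < delta forces both bounds, so |(8u + 5)/(u + 10) − (23/6)| < eps.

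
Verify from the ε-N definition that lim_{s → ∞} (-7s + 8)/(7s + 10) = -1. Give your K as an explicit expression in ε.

Let ε > 0 be given. We seek K > 0 such that s > K implies |(-7s + 8)/(7s + 10) + 1| < ε.
(-7s + 8)/(7s + 10) + 1 = (7(-7s + 8) − (-7)(7s + 10)) / (7(7s + 10)) = 126/(7(7s + 10)).
For s > 0 we have 7s + 10 > 7s, so |(-7s + 8)/(7s + 10) + 1| = 126/(7(7s + 10)) < 126/(7·7s) = (18/7)/s.
Thus |(-7s + 8)/(7s + 10) + 1| < ε whenever s > (18/7)/ε.
Take K = (18/7)/ε. If s > K then |(-7s + 8)/(7s + 10) + 1| < (18/7)/s < ε.

K = (18/7)/ε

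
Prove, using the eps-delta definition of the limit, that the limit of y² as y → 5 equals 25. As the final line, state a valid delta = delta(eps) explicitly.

Let eps > 0 be given. We seek delta > 0 with 0 < |y − 5| < delta ⇒ |y² − 25| < eps.
Factor: y² − 25 = (y − 5)(y + 5), so |y² − 25| = |y − 5|·|y + 5|.
Restrict delta ≤ 1. Then |y − 5| < 1 gives |y| < 6, so by the triangle inequality |y + 5| ≤ 6 + 5 = 11.
Hence |y² − 25| ≤ 11|y − 5|, which is < eps once |y − 5| < eps/11.
Take delta = min(1, eps/11). If 0 < |y − 5| < delta then both bounds hold and |y² − 25| ≤ 11|y − 5| < 11·(eps/11) = eps.

delta = min(1, eps/11)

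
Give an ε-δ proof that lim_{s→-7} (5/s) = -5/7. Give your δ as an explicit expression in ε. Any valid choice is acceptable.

δ = min(7/2, (49/10)ε)

Fix ε > 0. We seek δ > 0 such that 0 < |s + 7| < δ implies |5/s + 5/7| < ε.
|5/s + 5/7| = 5·|-7 − s|/(7·|s|) = 5|s + 7|/(7|s|).
Restrict δ ≤ 7/2. Then |s + 7| < 7/2 gives |s| > 7/2, so 7|s| > 49/2.
Then |5/s + 5/7| < 5|s + 7|/(49/2), which is < ε when |s + 7| < (49/10)ε.
Take δ = min(7/2, (49/10)ε). Then 0 < |s + 7| < δ gives both |s + 7| < 7/2 and |s + 7| < (49/10)ε, so |5/s + 5/7| < ε.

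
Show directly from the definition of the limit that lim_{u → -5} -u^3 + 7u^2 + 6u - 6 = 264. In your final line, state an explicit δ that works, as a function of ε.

Let ε > 0 be given. We want δ > 0 such that 0 < |u + 5| < δ implies |(-u^3 + 7u^2 + 6u - 6) − 264| < ε.
(-u^3 + 7u^2 + 6u - 6) − 264 = -u^3 + 7u^2 + 6u - 270 = (u + 5)(-u^2 + 12u - 54).
So |(-u^3 + 7u^2 + 6u - 6) − 264| = |u + 5|·|-u^2 + 12u - 54|.
Require δ ≤ 2. Then |u + 5| < 2 gives |u| < 7, and by the triangle inequality |-u^2 + 12u - 54| ≤ 7^2 + 12·7 + 54 = 187.
Hence |(-u^3 + 7u^2 + 6u - 6) − 264| ≤ 187|u + 5| < ε provided |u + 5| < ε/187.
Choosing δ = min(2, ε/187) ensures both conditions, hence |(-u^3 + 7u^2 + 6u - 6) − 264| < ε.

δ = min(2, ε/187)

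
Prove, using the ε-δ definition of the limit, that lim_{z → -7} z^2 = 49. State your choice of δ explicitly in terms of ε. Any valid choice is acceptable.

δ = min(1, ε/15)

Let ε > 0 be given. We seek δ > 0 with 0 < |z + 7| < δ ⇒ |z^2 − 49| < ε.
Factor: z^2 − 49 = (z + 7)(z - 7), so |z^2 − 49| = |z + 7|·|z - 7|.
Restrict δ ≤ 1. Then |z + 7| < 1 gives |z| < 8, so by the triangle inequality |z - 7| ≤ 8 + 7 = 15.
Hence |z^2 − 49| ≤ 15|z + 7|, which is < ε once |z + 7| < ε/15.
Take δ = min(1, ε/15). If 0 < |z + 7| < δ then both bounds hold and |z^2 − 49| ≤ 15|z + 7| < 15·(ε/15) = ε.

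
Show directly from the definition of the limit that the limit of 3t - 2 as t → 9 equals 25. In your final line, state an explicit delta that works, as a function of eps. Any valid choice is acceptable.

delta = eps/3

Suppose eps > 0. We need delta > 0 so that 0 < |t − 9| < delta implies |(3t - 2) − 25| < eps.
Since (3t - 2) − 25 = 3(t − 9), we have |(3t - 2) − 25| = 3|t − 9|.
Thus it suffices that |t − 9| < eps/3.
Take delta = eps/3. If 0 < |t − 9| < delta then |(3t - 2) − 25| = 3|t − 9| < 3·(eps/3) = eps.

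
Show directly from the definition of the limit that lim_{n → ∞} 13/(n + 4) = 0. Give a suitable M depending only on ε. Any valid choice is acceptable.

Suppose ε > 0. For n ≥ 1, |13/(n + 4) − 0| = 13/(n + 4) ≤ 13/n.
We need 13/n < ε, i.e. n > 13/ε.
Take M = 13/ε. If n > M then |13/(n + 4)| ≤ 13/n < ε.

M = 13/ε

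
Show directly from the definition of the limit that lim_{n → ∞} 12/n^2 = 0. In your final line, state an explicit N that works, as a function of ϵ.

Fix ϵ > 0. For n ≥ 1, |12/n^2 − 0| = 12/n^2.
12/n^2 < ϵ ⇔ n^2 > 12/ϵ ⇔ n > (12/ϵ)^{1/2}.
Take N = (12/ϵ)^{1/2}. Then n > N implies 12/n^2 < ϵ.

N = (12/ϵ)^{1/2}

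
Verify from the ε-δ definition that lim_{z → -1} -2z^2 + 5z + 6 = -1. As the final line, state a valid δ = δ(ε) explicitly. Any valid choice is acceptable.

Suppose ε > 0. We want δ > 0 such that 0 < |z + 1| < δ implies |(-2z^2 + 5z + 6) + 1| < ε.
(-2z^2 + 5z + 6) + 1 = -2z^2 + 5z + 7 = (z + 1)(-2z + 7).
So |(-2z^2 + 5z + 6) + 1| = |z + 1|·|-2z + 7|.
Require δ ≤ 1. Then |z + 1| < 1 gives |z| < 2, and by the triangle inequality |-2z + 7| ≤ 2·2 + 7 = 11.
Hence |(-2z^2 + 5z + 6) + 1| ≤ 11|z + 1| < ε provided |z + 1| < ε/11.
Take δ = min(1, ε/11). Then 0 < |z + 1| < δ gives both |z + 1| < 1 and |z + 1| < ε/11, so |(-2z^2 + 5z + 6) + 1| < ε.

δ = min(1, ε/11)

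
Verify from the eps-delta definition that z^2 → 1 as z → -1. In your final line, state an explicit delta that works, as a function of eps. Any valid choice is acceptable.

delta = min(1, eps/3)

Let eps > 0 be given. We seek delta > 0 with 0 < |z + 1| < delta ⇒ |z^2 − 1| < eps.
Factor: z^2 − 1 = (z + 1)(z - 1), so |z^2 − 1| = |z + 1|·|z - 1|.
Restrict delta ≤ 1. Then |z + 1| < 1 gives |z| < 2, so by the triangle inequality |z - 1| ≤ 2 + 1 = 3.
Hence |z^2 − 1| ≤ 3|z + 1|, which is < eps once |z + 1| < eps/3.
Take delta = min(1, eps/3). If 0 < |z + 1| < delta then both bounds hold and |z^2 − 1| ≤ 3|z + 1| < 3·(eps/3) = eps.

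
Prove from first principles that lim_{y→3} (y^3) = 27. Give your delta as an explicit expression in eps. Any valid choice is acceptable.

delta = min(1, eps/37)

Let eps > 0. We seek delta > 0 with 0 < |y − 3| < delta ⇒ |y^3 − 27| < eps.
Factor: y^3 − 27 = (y − 3)(y^2 + 3y + 9), so |y^3 − 27| = |y − 3|·|y^2 + 3y + 9|.
Restrict delta ≤ 1. Then |y − 3| < 1 gives |y| < 4, so by the triangle inequality |y^2 + 3y + 9| ≤ 4^2 + 3·4 + 9 = 37.
Hence |y^3 − 27| ≤ 37|y − 3|, which is < eps once |y − 3| < eps/37.
Take delta = min(1, eps/37). If 0 < |y − 3| < delta then both bounds hold and |y^3 − 27| ≤ 37|y − 3| < 37·(eps/37) = eps.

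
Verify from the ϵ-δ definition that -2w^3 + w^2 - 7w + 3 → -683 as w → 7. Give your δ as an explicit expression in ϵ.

δ = min(1, ϵ/330)

Suppose ϵ > 0. We want δ > 0 such that 0 < |w − 7| < δ implies |(-2w^3 + w^2 - 7w + 3) + 683| < ϵ.
(-2w^3 + w^2 - 7w + 3) + 683 = -2w^3 + w^2 - 7w + 686 = (w − 7)(-2w^2 - 13w - 98).
So |(-2w^3 + w^2 - 7w + 3) + 683| = |w − 7|·|-2w^2 - 13w - 98|.
Require δ ≤ 1. Then |w − 7| < 1 gives |w| < 8, and by the triangle inequality |-2w^2 - 13w - 98| ≤ 2·8^2 + 13·8 + 98 = 330.
Hence |(-2w^3 + w^2 - 7w + 3) + 683| ≤ 330|w − 7| < ϵ provided |w − 7| < ϵ/330.
Choosing δ = min(1, ϵ/330) ensures both conditions, hence |(-2w^3 + w^2 - 7w + 3) + 683| < ϵ.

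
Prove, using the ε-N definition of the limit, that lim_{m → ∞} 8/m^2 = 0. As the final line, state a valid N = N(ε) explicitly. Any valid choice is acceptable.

Let ε > 0. For m ≥ 1, |8/m^2 − 0| = 8/m^2.
8/m^2 < ε ⇔ m^2 > 8/ε ⇔ m > (8/ε)^{1/2}.
Take N = (8/ε)^{1/2}. Then m > N implies 8/m^2 < ε.

N = (8/ε)^{1/2}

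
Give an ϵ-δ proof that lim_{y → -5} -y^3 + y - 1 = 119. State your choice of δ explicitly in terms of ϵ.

δ = min(1, ϵ/90)

Let ϵ > 0. We want δ > 0 such that 0 < |y + 5| < δ implies |(-y^3 + y - 1) − 119| < ϵ.
(-y^3 + y - 1) − 119 = -y^3 + y - 120 = (y + 5)(-y^2 + 5y - 24).
So |(-y^3 + y - 1) − 119| = |y + 5|·|-y^2 + 5y - 24|.
Assume first that |y + 5| < 1, so |y| < 6. Then |-y^2 + 5y - 24| ≤ 6^2 + 5·6 + 24 = 90.
Hence |(-y^3 + y - 1) − 119| ≤ 90|y + 5| < ϵ provided |y + 5| < ϵ/90.
Choosing δ = min(1, ϵ/90) ensures both conditions, hence |(-y^3 + y - 1) − 119| < ϵ.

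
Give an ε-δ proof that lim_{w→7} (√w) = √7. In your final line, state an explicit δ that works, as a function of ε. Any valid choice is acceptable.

δ = min(7, √7·ε)

Let ε > 0. We want δ > 0 such that 0 < |w − 7| < δ implies |√w − √7| < ε.
Rationalise: √w − √7 = (w − 7)/(√w + √7), so |√w − √7| = |w − 7|/(√w + √7).
Restrict δ ≤ 7 so that |w − 7| < 7 forces w > 0, and then √w + √7 > √7.
Hence |√w − √7| < |w − 7|/√7, which is < ε once |w − 7| < √7·ε.
Take δ = min(7, √7·ε). If 0 < |w − 7| < δ then w > 0 and |√w − √7| < |w − 7|/√7 < ε.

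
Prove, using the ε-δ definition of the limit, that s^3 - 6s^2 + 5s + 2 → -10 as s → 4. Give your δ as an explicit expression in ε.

δ = min(1, ε/38)

Fix ε > 0. We want δ > 0 such that 0 < |s − 4| < δ implies |(s^3 - 6s^2 + 5s + 2) + 10| < ε.
(s^3 - 6s^2 + 5s + 2) + 10 = s^3 - 6s^2 + 5s + 12 = (s − 4)(s^2 - 2s - 3).
So |(s^3 - 6s^2 + 5s + 2) + 10| = |s − 4|·|s^2 - 2s - 3|.
Require δ ≤ 1. Then |s − 4| < 1 gives |s| < 5, and by the triangle inequality |s^2 - 2s - 3| ≤ 5^2 + 2·5 + 3 = 38.
Hence |(s^3 - 6s^2 + 5s + 2) + 10| ≤ 38|s − 4| < ε provided |s − 4| < ε/38.
Choosing δ = min(1, ε/38) ensures both conditions, hence |(s^3 - 6s^2 + 5s + 2) + 10| < ε.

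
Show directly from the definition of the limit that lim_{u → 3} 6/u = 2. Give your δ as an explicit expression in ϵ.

Let ϵ > 0. We seek δ > 0 such that 0 < |u − 3| < δ implies |6/u − 2| < ϵ.
|6/u − 2| = 6·|3 − u|/(3·|u|) = 6|u − 3|/(3|u|).
Require δ ≤ 3/2 so that |u| > 3 − 3/2 = 3/2, hence 3|u| > 9/2.
Then |6/u − 2| < 6|u − 3|/(9/2), which is < ϵ when |u − 3| < (3/4)ϵ.
Take δ = min(3/2, (3/4)ϵ). Then 0 < |u − 3| < δ gives both |u − 3| < 3/2 and |u − 3| < (3/4)ϵ, so |6/u − 2| < ϵ.

δ = min(3/2, (3/4)ϵ)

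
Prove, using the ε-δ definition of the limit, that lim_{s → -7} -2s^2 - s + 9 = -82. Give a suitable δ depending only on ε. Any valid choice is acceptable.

Suppose ε > 0. We want δ > 0 such that 0 < |s + 7| < δ implies |(-2s^2 - s + 9) + 82| < ε.
(-2s^2 - s + 9) + 82 = -2s^2 - s + 91 = (s + 7)(-2s + 13).
So |(-2s^2 - s + 9) + 82| = |s + 7|·|-2s + 13|.
Require δ ≤ 2. Then |s + 7| < 2 gives |s| < 9, and by the triangle inequality |-2s + 13| ≤ 2·9 + 13 = 31.
Hence |(-2s^2 - s + 9) + 82| ≤ 31|s + 7| < ε provided |s + 7| < ε/31.
Choosing δ = min(2, ε/31) ensures both conditions, hence |(-2s^2 - s + 9) + 82| < ε.

δ = min(2, ε/31)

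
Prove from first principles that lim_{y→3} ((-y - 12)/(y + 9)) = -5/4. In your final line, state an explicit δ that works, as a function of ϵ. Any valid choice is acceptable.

δ = min(6, 24ϵ)

Fix ϵ > 0. We want δ > 0 with 0 < |y − 3| < δ ⇒ |(-y - 12)/(y + 9) + 5/4| < ϵ.
Combining over a common denominator, (-y - 12)/(y + 9) + 5/4 = [(-y - 12)·12 − (-15)·(y + 9)] / [12·(y + 9)] = 3(y − 3) / (12(y + 9)).
So |(-y - 12)/(y + 9) + 5/4| = 3|y − 3| / (12·|y + 9|).
Restrict δ ≤ 6. Then |y − 3| < 6 gives |y + 9| = |(y − 3) + 12| ≥ 12 − 6 = 6.
Hence |(-y - 12)/(y + 9) + 5/4| < 3|y − 3|/(12·6) = (1/24)|y − 3|, which is < ϵ once |y − 3| < 24ϵ.
Take δ = min(6, 24ϵ). Then 0 < |y − 3| < δ forces both bounds, so |(-y - 12)/(y + 9) + 5/4| < ϵ.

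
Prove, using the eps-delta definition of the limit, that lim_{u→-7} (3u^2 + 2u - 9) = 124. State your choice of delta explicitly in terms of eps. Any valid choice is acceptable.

Let eps > 0. We want delta > 0 such that 0 < |u + 7| < delta implies |(3u^2 + 2u - 9) − 124| < eps.
(3u^2 + 2u - 9) − 124 = 3u^2 + 2u - 133 = (u + 7)(3u - 19).
So |(3u^2 + 2u - 9) − 124| = |u + 7|·|3u - 19|.
Assume first that |u + 7| < 2, so |u| < 9. Then |3u - 19| ≤ 3·9 + 19 = 46.
Hence |(3u^2 + 2u - 9) − 124| ≤ 46|u + 7| < eps provided |u + 7| < eps/46.
Choosing delta = min(2, eps/46) ensures both conditions, hence |(3u^2 + 2u - 9) − 124| < eps.

delta = min(2, eps/46)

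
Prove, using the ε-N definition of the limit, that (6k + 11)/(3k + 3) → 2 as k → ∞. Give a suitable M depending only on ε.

Let ε > 0. For k ≥ 1, |(6k + 11)/(3k + 3) − 2| = |15|/(3(3k + 3)) = 15/(3(3k + 3)).
Since 3k + 3 ≥ 3k for k ≥ 1, this is ≤ 15/(3·3k) = (5/3)/k.
So |(6k + 11)/(3k + 3) − 2| < ε whenever k > (5/3)/ε.
Take M = (5/3)/ε. If k > M then |(6k + 11)/(3k + 3) − 2| ≤ (5/3)/k < ε.

M = (5/3)/ε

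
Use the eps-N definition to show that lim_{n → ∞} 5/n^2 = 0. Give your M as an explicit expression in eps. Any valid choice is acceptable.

M = (5/eps)^{1/2}

Suppose eps > 0. For n ≥ 1, |5/n^2 − 0| = 5/n^2.
5/n^2 < eps ⇔ n^2 > 5/eps ⇔ n > (5/eps)^{1/2}.
Take M = (5/eps)^{1/2}. Then n > M implies 5/n^2 < eps.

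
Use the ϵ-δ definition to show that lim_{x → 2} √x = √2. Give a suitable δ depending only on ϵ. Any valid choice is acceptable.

δ = min(2, √2·ϵ)

Fix ϵ > 0. We want δ > 0 such that 0 < |x − 2| < δ implies |√x − √2| < ϵ.
Rationalise: √x − √2 = (x − 2)/(√x + √2), so |√x − √2| = |x − 2|/(√x + √2).
Restrict δ ≤ 2 so that |x − 2| < 2 forces x > 0, and then √x + √2 > √2.
Hence |√x − √2| < |x − 2|/√2, which is < ϵ once |x − 2| < √2·ϵ.
Take δ = min(2, √2·ϵ). If 0 < |x − 2| < δ then x > 0 and |√x − √2| < |x − 2|/√2 < ϵ.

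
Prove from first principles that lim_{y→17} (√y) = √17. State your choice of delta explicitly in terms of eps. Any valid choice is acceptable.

Suppose eps > 0. We want delta > 0 such that 0 < |y − 17| < delta implies |√y − √17| < eps.
Multiplying by the conjugate, |√y − √17| = |y − 17|/(√y + √17).
Restrict delta ≤ 17 so that |y − 17| < 17 forces y > 0, and then √y + √17 > √17.
Hence |√y − √17| < |y − 17|/√17, which is < eps once |y − 17| < √17·eps.
Take delta = min(17, √17·eps). If 0 < |y − 17| < delta then y > 0 and |√y − √17| < |y − 17|/√17 < eps.

delta = min(17, √17·eps)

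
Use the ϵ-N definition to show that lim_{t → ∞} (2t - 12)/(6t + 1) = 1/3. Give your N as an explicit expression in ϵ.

N = (37/18)/ϵ

Let ϵ > 0 be given. We seek N > 0 such that t > N implies |(2t - 12)/(6t + 1) − (1/3)| < ϵ.
(2t - 12)/(6t + 1) − (1/3) = (6(2t - 12) − 2(6t + 1)) / (6(6t + 1)) = -74/(6(6t + 1)).
For t > 0 we have 6t + 1 > 6t, so |(2t - 12)/(6t + 1) − (1/3)| = 74/(6(6t + 1)) < 74/(6·6t) = (37/18)/t.
Thus |(2t - 12)/(6t + 1) − (1/3)| < ϵ whenever t > (37/18)/ϵ.
Take N = (37/18)/ϵ. If t > N then |(2t - 12)/(6t + 1) − (1/3)| < (37/18)/t < ϵ.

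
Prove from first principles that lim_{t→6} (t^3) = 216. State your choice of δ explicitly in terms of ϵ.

Let ϵ > 0 be given. We seek δ > 0 with 0 < |t − 6| < δ ⇒ |t^3 − 216| < ϵ.
Factor: t^3 − 216 = (t − 6)(t^2 + 6t + 36), so |t^3 − 216| = |t − 6|·|t^2 + 6t + 36|.
Restrict δ ≤ 1. Then |t − 6| < 1 gives |t| < 7, so by the triangle inequality |t^2 + 6t + 36| ≤ 7^2 + 6·7 + 36 = 127.
Hence |t^3 − 216| ≤ 127|t − 6|, which is < ϵ once |t − 6| < ϵ/127.
Take δ = min(1, ϵ/127). If 0 < |t − 6| < δ then both bounds hold and |t^3 − 216| ≤ 127|t − 6| < 127·(ϵ/127) = ϵ.

δ = min(1, ϵ/127)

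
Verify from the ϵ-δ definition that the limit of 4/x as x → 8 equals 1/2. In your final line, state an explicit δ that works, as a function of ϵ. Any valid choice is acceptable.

δ = min(4, 8ϵ)

Fix ϵ > 0. We seek δ > 0 such that 0 < |x − 8| < δ implies |4/x − (1/2)| < ϵ.
|4/x − (1/2)| = 4·|8 − x|/(8·|x|) = 4|x − 8|/(8|x|).
Require δ ≤ 4 so that |x| > 8 − 4 = 4, hence 8|x| > 32.
Then |4/x − (1/2)| < 4|x − 8|/32, which is < ϵ when |x − 8| < 8ϵ.
Take δ = min(4, 8ϵ). Then 0 < |x − 8| < δ gives both |x − 8| < 4 and |x − 8| < 8ϵ, so |4/x − (1/2)| < ϵ.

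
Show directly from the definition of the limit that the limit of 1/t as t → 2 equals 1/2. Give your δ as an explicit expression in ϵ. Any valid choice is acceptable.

δ = min(1, 2ϵ)

Suppose ϵ > 0. We seek δ > 0 such that 0 < |t − 2| < δ implies |1/t − (1/2)| < ϵ.
|1/t − (1/2)| = |2 − t|/(2·|t|) = |t − 2|/(2|t|).
Require δ ≤ 1 so that |t| > 2 − 1 = 1, hence 2|t| > 2.
Then |1/t − (1/2)| < |t − 2|/2, which is < ϵ when |t − 2| < 2ϵ.
Take δ = min(1, 2ϵ). Then 0 < |t − 2| < δ gives both |t − 2| < 1 and |t − 2| < 2ϵ, so |1/t − (1/2)| < ϵ.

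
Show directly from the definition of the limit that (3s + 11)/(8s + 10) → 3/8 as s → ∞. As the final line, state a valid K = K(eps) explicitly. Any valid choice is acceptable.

K = (29/32)/eps

Let eps > 0 be given. We seek K > 0 such that s > K implies |(3s + 11)/(8s + 10) − (3/8)| < eps.
(3s + 11)/(8s + 10) − (3/8) = (8(3s + 11) − 3(8s + 10)) / (8(8s + 10)) = 58/(8(8s + 10)).
For s > 0 we have 8s + 10 > 8s, so |(3s + 11)/(8s + 10) − (3/8)| = 58/(8(8s + 10)) < 58/(8·8s) = (29/32)/s.
Thus |(3s + 11)/(8s + 10) − (3/8)| < eps whenever s > (29/32)/eps.
Take K = (29/32)/eps. If s > K then |(3s + 11)/(8s + 10) − (3/8)| < (29/32)/s < eps.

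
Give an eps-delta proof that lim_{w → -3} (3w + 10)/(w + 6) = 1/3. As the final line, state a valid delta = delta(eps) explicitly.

delta = min(3/2, (9/16)eps)

Let eps > 0 be given. We want delta > 0 with 0 < |w + 3| < delta ⇒ |(3w + 10)/(w + 6) − (1/3)| < eps.
Combining over a common denominator, (3w + 10)/(w + 6) − (1/3) = [(3w + 10)·3 − 1·(w + 6)] / [3·(w + 6)] = 8(w + 3) / (3(w + 6)).
So |(3w + 10)/(w + 6) − (1/3)| = 8|w + 3| / (3·|w + 6|).
Require delta ≤ 3/2, so |w + 6| ≥ |3| − |w + 3| > 3 − 3/2 = 3/2.
Hence |(3w + 10)/(w + 6) − (1/3)| < 8|w + 3|/(3·(3/2)) = (16/9)|w + 3|, which is < eps once |w + 3| < (9/16)eps.
Take delta = min(3/2, (9/16)eps). Then 0 < |w + 3| < delta forces both bounds, so |(3w + 10)/(w + 6) − (1/3)| < eps.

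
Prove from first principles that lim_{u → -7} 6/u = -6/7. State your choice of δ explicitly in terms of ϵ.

Let ϵ > 0. We seek δ > 0 such that 0 < |u + 7| < δ implies |6/u + 6/7| < ϵ.
|6/u + 6/7| = 6·|-7 − u|/(7·|u|) = 6|u + 7|/(7|u|).
Require δ ≤ 7/2 so that |u| > 7 − 7/2 = 7/2, hence 7|u| > 49/2.
Then |6/u + 6/7| < 6|u + 7|/(49/2), which is < ϵ when |u + 7| < (49/12)ϵ.
Take δ = min(7/2, (49/12)ϵ). Then 0 < |u + 7| < δ gives both |u + 7| < 7/2 and |u + 7| < (49/12)ϵ, so |6/u + 6/7| < ϵ.

δ = min(7/2, (49/12)ϵ)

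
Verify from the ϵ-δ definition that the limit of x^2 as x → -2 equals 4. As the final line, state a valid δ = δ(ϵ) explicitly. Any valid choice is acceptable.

δ = min(1, ϵ/5)

Let ϵ > 0 be given. We seek δ > 0 with 0 < |x + 2| < δ ⇒ |x^2 − 4| < ϵ.
Factor: x^2 − 4 = (x + 2)(x - 2), so |x^2 − 4| = |x + 2|·|x - 2|.
Restrict δ ≤ 1. Then |x + 2| < 1 gives |x| < 3, so by the triangle inequality |x - 2| ≤ 3 + 2 = 5.
Hence |x^2 − 4| ≤ 5|x + 2|, which is < ϵ once |x + 2| < ϵ/5.
Take δ = min(1, ϵ/5). If 0 < |x + 2| < δ then both bounds hold and |x^2 − 4| ≤ 5|x + 2| < 5·(ϵ/5) = ϵ.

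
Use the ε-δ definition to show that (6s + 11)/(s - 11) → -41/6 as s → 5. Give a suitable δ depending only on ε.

Suppose ε > 0. We want δ > 0 with 0 < |s − 5| < δ ⇒ |(6s + 11)/(s - 11) + 41/6| < ε.
Combining over a common denominator, (6s + 11)/(s - 11) + 41/6 = [(6s + 11)·(-6) − 41·(s - 11)] / [(-6)·(s - 11)] = -77(s − 5) / ((-6)(s - 11)).
So |(6s + 11)/(s - 11) + 41/6| = 77|s − 5| / (6·|s − 11|).
Require δ ≤ 3, so |s − 11| ≥ |-6| − |s − 5| > 6 − 3 = 3.
Hence |(6s + 11)/(s - 11) + 41/6| < 77|s − 5|/(6·3) = (77/18)|s − 5|, which is < ε once |s − 5| < (18/77)ε.
Take δ = min(3, (18/77)ε). Then 0 < |s − 5| < δ forces both bounds, so |(6s + 11)/(s - 11) + 41/6| < ε.

δ = min(3, (18/77)ε)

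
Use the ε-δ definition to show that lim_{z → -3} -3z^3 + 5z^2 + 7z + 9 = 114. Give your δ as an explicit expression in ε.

δ = min(1, ε/139)

Let ε > 0. We want δ > 0 such that 0 < |z + 3| < δ implies |(-3z^3 + 5z^2 + 7z + 9) − 114| < ε.
(-3z^3 + 5z^2 + 7z + 9) − 114 = -3z^3 + 5z^2 + 7z - 105 = (z + 3)(-3z^2 + 14z - 35).
So |(-3z^3 + 5z^2 + 7z + 9) − 114| = |z + 3|·|-3z^2 + 14z - 35|.
Require δ ≤ 1. Then |z + 3| < 1 gives |z| < 4, and by the triangle inequality |-3z^2 + 14z - 35| ≤ 3·4^2 + 14·4 + 35 = 139.
Hence |(-3z^3 + 5z^2 + 7z + 9) − 114| ≤ 139|z + 3| < ε provided |z + 3| < ε/139.
Take δ = min(1, ε/139). Then 0 < |z + 3| < δ gives both |z + 3| < 1 and |z + 3| < ε/139, so |(-3z^3 + 5z^2 + 7z + 9) − 114| < ε.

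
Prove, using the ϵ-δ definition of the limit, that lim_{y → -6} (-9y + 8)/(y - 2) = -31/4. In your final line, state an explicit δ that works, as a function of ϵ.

Fix ϵ > 0. We want δ > 0 with 0 < |y + 6| < δ ⇒ |(-9y + 8)/(y - 2) + 31/4| < ϵ.
Combining over a common denominator, (-9y + 8)/(y - 2) + 31/4 = [(-9y + 8)·(-8) − 62·(y - 2)] / [(-8)·(y - 2)] = 10(y + 6) / ((-8)(y - 2)).
So |(-9y + 8)/(y - 2) + 31/4| = 10|y + 6| / (8·|y − 2|).
Require δ ≤ 4, so |y − 2| ≥ |-8| − |y + 6| > 8 − 4 = 4.
Hence |(-9y + 8)/(y - 2) + 31/4| < 10|y + 6|/(8·4) = (5/16)|y + 6|, which is < ϵ once |y + 6| < (16/5)ϵ.
Take δ = min(4, (16/5)ϵ). Then 0 < |y + 6| < δ forces both bounds, so |(-9y + 8)/(y - 2) + 31/4| < ϵ.

δ = min(4, (16/5)ϵ)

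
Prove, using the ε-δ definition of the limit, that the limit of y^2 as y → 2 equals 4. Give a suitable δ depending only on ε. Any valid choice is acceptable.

δ = min(2, ε/6)

Suppose ε > 0. We seek δ > 0 with 0 < |y − 2| < δ ⇒ |y^2 − 4| < ε.
Factor: y^2 − 4 = (y − 2)(y + 2), so |y^2 − 4| = |y − 2|·|y + 2|.
Impose δ ≤ 2 so that |y| < 4; then |y + 2| ≤ 6.
Hence |y^2 − 4| ≤ 6|y − 2|, which is < ε once |y − 2| < ε/6.
Take δ = min(2, ε/6). If 0 < |y − 2| < δ then both bounds hold and |y^2 − 4| ≤ 6|y − 2| < 6·(ε/6) = ε.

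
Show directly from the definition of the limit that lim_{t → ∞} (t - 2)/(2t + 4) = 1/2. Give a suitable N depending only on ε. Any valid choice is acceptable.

N = 2/ε

Let ε > 0. We seek N > 0 such that t > N implies |(t - 2)/(2t + 4) − (1/2)| < ε.
(t - 2)/(2t + 4) − (1/2) = (2(t - 2) − (2t + 4)) / (2(2t + 4)) = -8/(2(2t + 4)).
For t > 0 we have 2t + 4 > 2t, so |(t - 2)/(2t + 4) − (1/2)| = 8/(2(2t + 4)) < 8/(2·2t) = 2/t.
Thus |(t - 2)/(2t + 4) − (1/2)| < ε whenever t > 2/ε.
Take N = 2/ε. If t > N then |(t - 2)/(2t + 4) − (1/2)| < 2/t < ε.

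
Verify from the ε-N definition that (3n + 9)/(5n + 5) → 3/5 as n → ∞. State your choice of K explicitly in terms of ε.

K = (6/5)/ε

Fix ε > 0. For n ≥ 1, |(3n + 9)/(5n + 5) − (3/5)| = |30|/(5(5n + 5)) = 30/(5(5n + 5)).
Since 5n + 5 ≥ 5n for n ≥ 1, this is ≤ 30/(5·5n) = (6/5)/n.
So |(3n + 9)/(5n + 5) − (3/5)| < ε whenever n > (6/5)/ε.
Take K = (6/5)/ε. If n > K then |(3n + 9)/(5n + 5) − (3/5)| ≤ (6/5)/n < ε.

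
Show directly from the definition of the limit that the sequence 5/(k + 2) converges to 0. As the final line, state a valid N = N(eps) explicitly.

Suppose eps > 0. For k ≥ 1, |5/(k + 2) − 0| = 5/(k + 2) ≤ 5/k.
We need 5/k < eps, i.e. k > 5/eps.
Take N = 5/eps. If k > N then |5/(k + 2)| ≤ 5/k < eps.

N = 5/eps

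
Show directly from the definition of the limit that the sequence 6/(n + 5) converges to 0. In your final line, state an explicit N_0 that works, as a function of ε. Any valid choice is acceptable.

Fix ε > 0. For n ≥ 1, |6/(n + 5) − 0| = 6/(n + 5) ≤ 6/n.
We need 6/n < ε, i.e. n > 6/ε.
Take N_0 = 6/ε. If n > N_0 then |6/(n + 5)| ≤ 6/n < ε.

N_0 = 6/ε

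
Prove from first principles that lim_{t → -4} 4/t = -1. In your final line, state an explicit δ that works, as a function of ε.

δ = min(2, 2ε)

Suppose ε > 0. We seek δ > 0 such that 0 < |t + 4| < δ implies |4/t + 1| < ε.
|4/t + 1| = 4·|-4 − t|/(4·|t|) = 4|t + 4|/(4|t|).
Require δ ≤ 2 so that |t| > 4 − 2 = 2, hence 4|t| > 8.
Then |4/t + 1| < 4|t + 4|/8, which is < ε when |t + 4| < 2ε.
Take δ = min(2, 2ε). Then 0 < |t + 4| < δ gives both |t + 4| < 2 and |t + 4| < 2ε, so |4/t + 1| < ε.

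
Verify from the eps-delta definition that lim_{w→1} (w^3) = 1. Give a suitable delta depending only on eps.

delta = min(1, eps/7)

Suppose eps > 0. We seek delta > 0 with 0 < |w − 1| < delta ⇒ |w^3 − 1| < eps.
Factor: w^3 − 1 = (w − 1)(w^2 + w + 1), so |w^3 − 1| = |w − 1|·|w^2 + w + 1|.
Restrict delta ≤ 1. Then |w − 1| < 1 gives |w| < 2, so by the triangle inequality |w^2 + w + 1| ≤ 2^2 + 2 + 1 = 7.
Hence |w^3 − 1| ≤ 7|w − 1|, which is < eps once |w − 1| < eps/7.
Take delta = min(1, eps/7). If 0 < |w − 1| < delta then both bounds hold and |w^3 − 1| ≤ 7|w − 1| < 7·(eps/7) = eps.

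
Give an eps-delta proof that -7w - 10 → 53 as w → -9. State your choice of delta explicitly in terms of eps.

delta = eps/7

Let eps > 0. We need delta > 0 so that 0 < |w + 9| < delta implies |(-7w - 10) − 53| < eps.
|(-7w - 10) − 53| = |-7w - 63| = 7|w + 9|.
So 7|w + 9| < eps exactly when |w + 9| < eps/7.
Take delta = eps/7. If 0 < |w + 9| < delta then |(-7w - 10) − 53| = 7|w + 9| < 7·(eps/7) = eps.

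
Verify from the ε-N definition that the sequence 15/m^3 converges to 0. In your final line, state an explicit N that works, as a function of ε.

Fix ε > 0. For m ≥ 1, |15/m^3 − 0| = 15/m^3.
15/m^3 < ε ⇔ m^3 > 15/ε ⇔ m > (15/ε)^{1/3}.
Take N = (15/ε)^{1/3}. Then m > N implies 15/m^3 < ε.

N = (15/ε)^{1/3}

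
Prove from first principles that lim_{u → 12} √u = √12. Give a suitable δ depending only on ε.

Fix ε > 0. We want δ > 0 such that 0 < |u − 12| < δ implies |√u − √12| < ε.
Rationalise: √u − √12 = (u − 12)/(√u + √12), so |√u − √12| = |u − 12|/(√u + √12).
Restrict δ ≤ 12 so that |u − 12| < 12 forces u > 0, and then √u + √12 > √12.
Hence |√u − √12| < |u − 12|/√12, which is < ε once |u − 12| < √12·ε.
Take δ = min(12, √12·ε). If 0 < |u − 12| < δ then u > 0 and |√u − √12| < |u − 12|/√12 < ε.

δ = min(12, √12·ε)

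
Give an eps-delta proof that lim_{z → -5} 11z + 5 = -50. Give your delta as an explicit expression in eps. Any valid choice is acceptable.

Suppose eps > 0. We need delta > 0 so that 0 < |z + 5| < delta implies |(11z + 5) + 50| < eps.
|(11z + 5) + 50| = |11z + 55| = 11|z + 5|.
Thus it suffices that |z + 5| < eps/11.
Choosing delta = eps/11 gives |(11z + 5) + 50| = 11|z + 5| < eps whenever |z + 5| < delta.

delta = eps/11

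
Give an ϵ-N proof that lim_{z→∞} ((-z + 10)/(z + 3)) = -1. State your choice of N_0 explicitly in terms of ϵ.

N_0 = 13/ϵ

Let ϵ > 0 be given. We seek N_0 > 0 such that z > N_0 implies |(-z + 10)/(z + 3) + 1| < ϵ.
(-z + 10)/(z + 3) + 1 = ((-z + 10) − (-1)(z + 3)) / ((z + 3)) = 13/((z + 3)).
For z > 0 we have z + 3 > z, so |(-z + 10)/(z + 3) + 1| = 13/((z + 3)) < 13/(z) = 13/z.
Thus |(-z + 10)/(z + 3) + 1| < ϵ whenever z > 13/ϵ.
Take N_0 = 13/ϵ. If z > N_0 then |(-z + 10)/(z + 3) + 1| < 13/z < ϵ.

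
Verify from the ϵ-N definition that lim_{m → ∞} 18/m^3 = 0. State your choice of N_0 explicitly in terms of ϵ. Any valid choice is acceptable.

N_0 = (18/ϵ)^{1/3}

Fix ϵ > 0. For m ≥ 1, |18/m^3 − 0| = 18/m^3.
18/m^3 < ϵ ⇔ m^3 > 18/ϵ ⇔ m > (18/ϵ)^{1/3}.
Take N_0 = (18/ϵ)^{1/3}. Then m > N_0 implies 18/m^3 < ϵ.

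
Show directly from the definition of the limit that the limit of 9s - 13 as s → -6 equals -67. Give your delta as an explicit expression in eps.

Fix eps > 0. We need delta > 0 so that 0 < |s + 6| < delta implies |(9s - 13) + 67| < eps.
Since (9s - 13) + 67 = 9(s + 6), we have |(9s - 13) + 67| = 9|s + 6|.
So 9|s + 6| < eps exactly when |s + 6| < eps/9.
Take delta = eps/9. If 0 < |s + 6| < delta then |(9s - 13) + 67| = 9|s + 6| < 9·(eps/9) = eps.

delta = eps/9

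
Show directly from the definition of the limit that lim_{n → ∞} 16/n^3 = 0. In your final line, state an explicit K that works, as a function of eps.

Let eps > 0. For n ≥ 1, |16/n^3 − 0| = 16/n^3.
16/n^3 < eps ⇔ n^3 > 16/eps ⇔ n > (16/eps)^{1/3}.
Take K = (16/eps)^{1/3}. Then n > K implies 16/n^3 < eps.

K = (16/eps)^{1/3}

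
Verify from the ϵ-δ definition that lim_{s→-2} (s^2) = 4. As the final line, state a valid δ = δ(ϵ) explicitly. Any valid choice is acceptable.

δ = min(2, ϵ/6)

Suppose ϵ > 0. We seek δ > 0 with 0 < |s + 2| < δ ⇒ |s^2 − 4| < ϵ.
Factor: s^2 − 4 = (s + 2)(s - 2), so |s^2 − 4| = |s + 2|·|s - 2|.
Impose δ ≤ 2 so that |s| < 4; then |s - 2| ≤ 6.
Hence |s^2 − 4| ≤ 6|s + 2|, which is < ϵ once |s + 2| < ϵ/6.
Take δ = min(2, ϵ/6). If 0 < |s + 2| < δ then both bounds hold and |s^2 − 4| ≤ 6|s + 2| < 6·(ϵ/6) = ϵ.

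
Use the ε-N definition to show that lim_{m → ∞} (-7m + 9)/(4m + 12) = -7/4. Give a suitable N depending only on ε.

N = (15/2)/ε

Fix ε > 0. For m ≥ 1, |(-7m + 9)/(4m + 12) + 7/4| = |120|/(4(4m + 12)) = 120/(4(4m + 12)).
Since 4m + 12 ≥ 4m for m ≥ 1, this is ≤ 120/(4·4m) = (15/2)/m.
So |(-7m + 9)/(4m + 12) + 7/4| < ε whenever m > (15/2)/ε.
Take N = (15/2)/ε. If m > N then |(-7m + 9)/(4m + 12) + 7/4| ≤ (15/2)/m < ε.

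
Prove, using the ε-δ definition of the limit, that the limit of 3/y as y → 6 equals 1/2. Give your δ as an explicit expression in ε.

δ = min(3, 6ε)

Fix ε > 0. We seek δ > 0 such that 0 < |y − 6| < δ implies |3/y − (1/2)| < ε.
|3/y − (1/2)| = 3·|6 − y|/(6·|y|) = 3|y − 6|/(6|y|).
Restrict δ ≤ 3. Then |y − 6| < 3 gives |y| > 3, so 6|y| > 18.
Then |3/y − (1/2)| < 3|y − 6|/18, which is < ε when |y − 6| < 6ε.
Take δ = min(3, 6ε). Then 0 < |y − 6| < δ gives both |y − 6| < 3 and |y − 6| < 6ε, so |3/y − (1/2)| < ε.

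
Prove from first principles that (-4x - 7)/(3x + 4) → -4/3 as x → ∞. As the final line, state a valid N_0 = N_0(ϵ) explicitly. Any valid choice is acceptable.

N_0 = (5/9)/ϵ

Fix ϵ > 0. We seek N_0 > 0 such that x > N_0 implies |(-4x - 7)/(3x + 4) + 4/3| < ϵ.
(-4x - 7)/(3x + 4) + 4/3 = (3(-4x - 7) − (-4)(3x + 4)) / (3(3x + 4)) = -5/(3(3x + 4)).
For x > 0 we have 3x + 4 > 3x, so |(-4x - 7)/(3x + 4) + 4/3| = 5/(3(3x + 4)) < 5/(3·3x) = (5/9)/x.
Thus |(-4x - 7)/(3x + 4) + 4/3| < ϵ whenever x > (5/9)/ϵ.
Take N_0 = (5/9)/ϵ. If x > N_0 then |(-4x - 7)/(3x + 4) + 4/3| < (5/9)/x < ϵ.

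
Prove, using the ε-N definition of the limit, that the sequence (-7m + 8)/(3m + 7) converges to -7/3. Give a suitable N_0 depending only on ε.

Suppose ε > 0. For m ≥ 1, |(-7m + 8)/(3m + 7) + 7/3| = |73|/(3(3m + 7)) = 73/(3(3m + 7)).
Since 3m + 7 ≥ 3m for m ≥ 1, this is ≤ 73/(3·3m) = (73/9)/m.
So |(-7m + 8)/(3m + 7) + 7/3| < ε whenever m > (73/9)/ε.
Take N_0 = (73/9)/ε. If m > N_0 then |(-7m + 8)/(3m + 7) + 7/3| ≤ (73/9)/m < ε.

N_0 = (73/9)/ε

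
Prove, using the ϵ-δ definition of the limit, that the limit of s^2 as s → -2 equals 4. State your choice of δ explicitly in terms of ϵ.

δ = min(1, ϵ/5)

Let ϵ > 0. We seek δ > 0 with 0 < |s + 2| < δ ⇒ |s^2 − 4| < ϵ.
Factor: s^2 − 4 = (s + 2)(s - 2), so |s^2 − 4| = |s + 2|·|s - 2|.
Impose δ ≤ 1 so that |s| < 3; then |s - 2| ≤ 5.
Hence |s^2 − 4| ≤ 5|s + 2|, which is < ϵ once |s + 2| < ϵ/5.
Take δ = min(1, ϵ/5). If 0 < |s + 2| < δ then both bounds hold and |s^2 − 4| ≤ 5|s + 2| < 5·(ϵ/5) = ϵ.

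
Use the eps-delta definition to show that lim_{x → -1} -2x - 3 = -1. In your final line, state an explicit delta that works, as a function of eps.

delta = eps/2

Let eps > 0 be given. We need delta > 0 so that 0 < |x + 1| < delta implies |(-2x - 3) + 1| < eps.
|(-2x - 3) + 1| = |-2x - 2| = 2|x + 1|.
Thus it suffices that |x + 1| < eps/2.
Take delta = eps/2. If 0 < |x + 1| < delta then |(-2x - 3) + 1| = 2|x + 1| < 2·(eps/2) = eps.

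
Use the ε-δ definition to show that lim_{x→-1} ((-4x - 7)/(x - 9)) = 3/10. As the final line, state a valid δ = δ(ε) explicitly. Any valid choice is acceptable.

Fix ε > 0. We want δ > 0 with 0 < |x + 1| < δ ⇒ |(-4x - 7)/(x - 9) − (3/10)| < ε.
Combining over a common denominator, (-4x - 7)/(x - 9) − (3/10) = [(-4x - 7)·(-10) − (-3)·(x - 9)] / [(-10)·(x - 9)] = 43(x + 1) / ((-10)(x - 9)).
So |(-4x - 7)/(x - 9) − (3/10)| = 43|x + 1| / (10·|x − 9|).
Require δ ≤ 5, so |x − 9| ≥ |-10| − |x + 1| > 10 − 5 = 5.
Hence |(-4x - 7)/(x - 9) − (3/10)| < 43|x + 1|/(10·5) = (43/50)|x + 1|, which is < ε once |x + 1| < (50/43)ε.
Take δ = min(5, (50/43)ε). Then 0 < |x + 1| < δ forces both bounds, so |(-4x - 7)/(x - 9) − (3/10)| < ε.

δ = min(5, (50/43)ε)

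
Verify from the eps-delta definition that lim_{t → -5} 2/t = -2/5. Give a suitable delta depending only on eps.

delta = min(5/2, (25/4)eps)

Suppose eps > 0. We seek delta > 0 such that 0 < |t + 5| < delta implies |2/t + 2/5| < eps.
|2/t + 2/5| = 2·|-5 − t|/(5·|t|) = 2|t + 5|/(5|t|).
Require delta ≤ 5/2 so that |t| > 5 − 5/2 = 5/2, hence 5|t| > 25/2.
Then |2/t + 2/5| < 2|t + 5|/(25/2), which is < eps when |t + 5| < (25/4)eps.
Take delta = min(5/2, (25/4)eps). Then 0 < |t + 5| < delta gives both |t + 5| < 5/2 and |t + 5| < (25/4)eps, so |2/t + 2/5| < eps.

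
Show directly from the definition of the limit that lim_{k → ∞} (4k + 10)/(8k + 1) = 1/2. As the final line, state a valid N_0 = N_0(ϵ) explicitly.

Suppose ϵ > 0. For k ≥ 1, |(4k + 10)/(8k + 1) − (1/2)| = |76|/(8(8k + 1)) = 76/(8(8k + 1)).
Since 8k + 1 ≥ 8k for k ≥ 1, this is ≤ 76/(8·8k) = (19/16)/k.
So |(4k + 10)/(8k + 1) − (1/2)| < ϵ whenever k > (19/16)/ϵ.
Take N_0 = (19/16)/ϵ. If k > N_0 then |(4k + 10)/(8k + 1) − (1/2)| ≤ (19/16)/k < ϵ.

N_0 = (19/16)/ϵ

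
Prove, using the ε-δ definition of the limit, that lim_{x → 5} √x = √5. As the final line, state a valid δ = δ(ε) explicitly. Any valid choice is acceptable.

Let ε > 0 be given. We want δ > 0 such that 0 < |x − 5| < δ implies |√x − √5| < ε.
Multiplying by the conjugate, |√x − √5| = |x − 5|/(√x + √5).
Restrict δ ≤ 5 so that |x − 5| < 5 forces x > 0, and then √x + √5 > √5.
Hence |√x − √5| < |x − 5|/√5, which is < ε once |x − 5| < √5·ε.
Take δ = min(5, √5·ε). If 0 < |x − 5| < δ then x > 0 and |√x − √5| < |x − 5|/√5 < ε.

δ = min(5, √5·ε)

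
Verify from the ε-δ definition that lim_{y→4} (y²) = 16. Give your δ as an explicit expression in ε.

Let ε > 0. We seek δ > 0 with 0 < |y − 4| < δ ⇒ |y² − 16| < ε.
Factor: y² − 16 = (y − 4)(y + 4), so |y² − 16| = |y − 4|·|y + 4|.
Impose δ ≤ 1 so that |y| < 5; then |y + 4| ≤ 9.
Hence |y² − 16| ≤ 9|y − 4|, which is < ε once |y − 4| < ε/9.
Take δ = min(1, ε/9). If 0 < |y − 4| < δ then both bounds hold and |y² − 16| ≤ 9|y − 4| < 9·(ε/9) = ε.

δ = min(1, ε/9)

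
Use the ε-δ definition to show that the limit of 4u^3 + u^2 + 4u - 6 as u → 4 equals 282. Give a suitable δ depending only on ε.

Let ε > 0 be given. We want δ > 0 such that 0 < |u − 4| < δ implies |(4u^3 + u^2 + 4u - 6) − 282| < ε.
(4u^3 + u^2 + 4u - 6) − 282 = 4u^3 + u^2 + 4u - 288 = (u − 4)(4u^2 + 17u + 72).
So |(4u^3 + u^2 + 4u - 6) − 282| = |u − 4|·|4u^2 + 17u + 72|.
Require δ ≤ 1. Then |u − 4| < 1 gives |u| < 5, and by the triangle inequality |4u^2 + 17u + 72| ≤ 4·5^2 + 17·5 + 72 = 257.
Hence |(4u^3 + u^2 + 4u - 6) − 282| ≤ 257|u − 4| < ε provided |u − 4| < ε/257.
Take δ = min(1, ε/257). Then 0 < |u − 4| < δ gives both |u − 4| < 1 and |u − 4| < ε/257, so |(4u^3 + u^2 + 4u - 6) − 282| < ε.

δ = min(1, ε/257)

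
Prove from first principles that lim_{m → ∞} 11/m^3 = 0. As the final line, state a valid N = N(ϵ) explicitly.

Suppose ϵ > 0. For m ≥ 1, |11/m^3 − 0| = 11/m^3.
11/m^3 < ϵ ⇔ m^3 > 11/ϵ ⇔ m > (11/ϵ)^{1/3}.
Take N = (11/ϵ)^{1/3}. Then m > N implies 11/m^3 < ϵ.

N = (11/ϵ)^{1/3}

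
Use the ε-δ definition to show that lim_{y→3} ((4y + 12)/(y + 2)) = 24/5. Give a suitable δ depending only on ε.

δ = min(5/2, (25/8)ε)

Fix ε > 0. We want δ > 0 with 0 < |y − 3| < δ ⇒ |(4y + 12)/(y + 2) − (24/5)| < ε.
Combining over a common denominator, (4y + 12)/(y + 2) − (24/5) = [(4y + 12)·5 − 24·(y + 2)] / [5·(y + 2)] = -4(y − 3) / (5(y + 2)).
So |(4y + 12)/(y + 2) − (24/5)| = 4|y − 3| / (5·|y + 2|).
Restrict δ ≤ 5/2. Then |y − 3| < 5/2 gives |y + 2| = |(y − 3) + 5| ≥ 5 − 5/2 = 5/2.
Hence |(4y + 12)/(y + 2) − (24/5)| < 4|y − 3|/(5·(5/2)) = (8/25)|y − 3|, which is < ε once |y − 3| < (25/8)ε.
Take δ = min(5/2, (25/8)ε). Then 0 < |y − 3| < δ forces both bounds, so |(4y + 12)/(y + 2) − (24/5)| < ε.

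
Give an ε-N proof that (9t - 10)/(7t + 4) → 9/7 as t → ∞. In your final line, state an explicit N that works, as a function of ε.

N = (106/49)/ε

Let ε > 0. We seek N > 0 such that t > N implies |(9t - 10)/(7t + 4) − (9/7)| < ε.
(9t - 10)/(7t + 4) − (9/7) = (7(9t - 10) − 9(7t + 4)) / (7(7t + 4)) = -106/(7(7t + 4)).
For t > 0 we have 7t + 4 > 7t, so |(9t - 10)/(7t + 4) − (9/7)| = 106/(7(7t + 4)) < 106/(7·7t) = (106/49)/t.
Thus |(9t - 10)/(7t + 4) − (9/7)| < ε whenever t > (106/49)/ε.
Take N = (106/49)/ε. If t > N then |(9t - 10)/(7t + 4) − (9/7)| < (106/49)/t < ε.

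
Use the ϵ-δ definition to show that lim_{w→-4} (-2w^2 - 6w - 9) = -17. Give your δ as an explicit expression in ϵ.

Fix ϵ > 0. We want δ > 0 such that 0 < |w + 4| < δ implies |(-2w^2 - 6w - 9) + 17| < ϵ.
(-2w^2 - 6w - 9) + 17 = -2w^2 - 6w + 8 = (w + 4)(-2w + 2).
So |(-2w^2 - 6w - 9) + 17| = |w + 4|·|-2w + 2|.
Require δ ≤ 2. Then |w + 4| < 2 gives |w| < 6, and by the triangle inequality |-2w + 2| ≤ 2·6 + 2 = 14.
Hence |(-2w^2 - 6w - 9) + 17| ≤ 14|w + 4| < ϵ provided |w + 4| < ϵ/14.
Take δ = min(2, ϵ/14). Then 0 < |w + 4| < δ gives both |w + 4| < 2 and |w + 4| < ϵ/14, so |(-2w^2 - 6w - 9) + 17| < ϵ.

δ = min(2, ϵ/14)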